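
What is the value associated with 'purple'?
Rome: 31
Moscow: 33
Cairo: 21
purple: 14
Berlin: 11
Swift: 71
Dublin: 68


Looking up key 'purple'
Value: 14

14


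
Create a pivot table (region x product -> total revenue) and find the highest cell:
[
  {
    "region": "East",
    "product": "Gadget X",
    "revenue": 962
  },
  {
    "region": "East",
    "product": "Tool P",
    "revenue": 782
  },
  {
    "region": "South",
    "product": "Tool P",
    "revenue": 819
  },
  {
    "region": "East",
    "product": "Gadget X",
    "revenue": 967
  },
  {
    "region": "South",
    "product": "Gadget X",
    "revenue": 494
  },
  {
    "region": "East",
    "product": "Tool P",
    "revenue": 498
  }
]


Pivot: region (rows) x product (columns) -> total revenue

     Gadget X      Tool P      
East          1929          1280  
South          494           819  

Highest: East / Gadget X = $1929

East / Gadget X = $1929


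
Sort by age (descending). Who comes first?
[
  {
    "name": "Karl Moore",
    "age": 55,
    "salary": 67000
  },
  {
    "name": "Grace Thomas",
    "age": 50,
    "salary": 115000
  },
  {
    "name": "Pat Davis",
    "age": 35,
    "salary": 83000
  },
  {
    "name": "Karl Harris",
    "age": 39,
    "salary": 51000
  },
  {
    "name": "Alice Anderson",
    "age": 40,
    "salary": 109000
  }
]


Sort by: age (descending)

Sorted order:
  1. Karl Moore (age = 55)
  2. Grace Thomas (age = 50)
  3. Alice Anderson (age = 40)
  4. Karl Harris (age = 39)
  5. Pat Davis (age = 35)

First: Karl Moore

Karl Moore


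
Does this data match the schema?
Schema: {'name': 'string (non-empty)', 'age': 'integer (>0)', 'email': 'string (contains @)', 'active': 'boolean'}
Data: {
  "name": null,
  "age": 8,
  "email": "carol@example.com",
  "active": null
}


Validating each field against schema:
  name: FAIL (null is not a string)
  age: OK (positive integer)
  email: OK (string with @)
  active: FAIL (null is not a boolean)

Result: INVALID (2 errors: name, active)

INVALID (2 errors: name, active)


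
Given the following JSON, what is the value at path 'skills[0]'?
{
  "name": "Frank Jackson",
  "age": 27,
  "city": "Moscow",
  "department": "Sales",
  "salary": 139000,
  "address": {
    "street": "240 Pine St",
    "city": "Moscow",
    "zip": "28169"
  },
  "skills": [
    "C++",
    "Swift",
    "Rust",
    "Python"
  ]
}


Query: skills[0]
Path: skills -> first element
Value: C++

C++


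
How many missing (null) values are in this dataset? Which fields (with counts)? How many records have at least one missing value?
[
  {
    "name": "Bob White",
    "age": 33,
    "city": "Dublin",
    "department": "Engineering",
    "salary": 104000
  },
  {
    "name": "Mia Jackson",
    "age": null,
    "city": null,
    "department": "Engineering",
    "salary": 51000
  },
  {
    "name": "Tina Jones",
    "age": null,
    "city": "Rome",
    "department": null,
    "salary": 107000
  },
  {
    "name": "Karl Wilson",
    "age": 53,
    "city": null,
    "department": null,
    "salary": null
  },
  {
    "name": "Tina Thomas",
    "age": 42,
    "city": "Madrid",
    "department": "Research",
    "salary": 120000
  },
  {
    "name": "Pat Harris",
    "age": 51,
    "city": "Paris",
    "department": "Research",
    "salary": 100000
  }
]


Checking for missing (null) values in 6 records:

  Bob White: complete
  Mia Jackson: age, city
  Tina Jones: age, department
  Karl Wilson: city, department, salary
  Tina Thomas: complete
  Pat Harris: complete

Per field:
  name: 0 missing
  age: 2 missing
  city: 2 missing
  department: 2 missing
  salary: 1 missing

Total missing values: 7
Records with any missing: 3

7 missing values (age: 2, city: 2, department: 2, salary: 1); 3 incomplete records


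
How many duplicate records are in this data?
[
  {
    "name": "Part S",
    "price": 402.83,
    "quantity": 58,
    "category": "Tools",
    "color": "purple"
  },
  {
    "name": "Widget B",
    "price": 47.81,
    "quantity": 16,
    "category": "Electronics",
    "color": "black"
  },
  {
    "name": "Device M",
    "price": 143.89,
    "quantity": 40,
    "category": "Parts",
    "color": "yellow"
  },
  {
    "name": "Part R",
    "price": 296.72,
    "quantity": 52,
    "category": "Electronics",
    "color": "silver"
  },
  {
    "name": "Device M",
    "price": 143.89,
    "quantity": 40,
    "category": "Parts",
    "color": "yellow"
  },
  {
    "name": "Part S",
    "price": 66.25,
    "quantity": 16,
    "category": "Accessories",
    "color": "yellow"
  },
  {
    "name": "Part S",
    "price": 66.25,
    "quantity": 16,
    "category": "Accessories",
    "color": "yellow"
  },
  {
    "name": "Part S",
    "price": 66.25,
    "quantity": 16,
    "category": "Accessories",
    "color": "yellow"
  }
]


Checking 8 records for duplicates:

  Row 1: Part S ($402.83, qty 58)
  Row 2: Widget B ($47.81, qty 16)
  Row 3: Device M ($143.89, qty 40)
  Row 4: Part R ($296.72, qty 52)
  Row 5: Device M ($143.89, qty 40) <-- DUPLICATE
  Row 6: Part S ($66.25, qty 16)
  Row 7: Part S ($66.25, qty 16) <-- DUPLICATE
  Row 8: Part S ($66.25, qty 16) <-- DUPLICATE

Duplicates found: 3
Unique records: 5

3 duplicates, 5 unique


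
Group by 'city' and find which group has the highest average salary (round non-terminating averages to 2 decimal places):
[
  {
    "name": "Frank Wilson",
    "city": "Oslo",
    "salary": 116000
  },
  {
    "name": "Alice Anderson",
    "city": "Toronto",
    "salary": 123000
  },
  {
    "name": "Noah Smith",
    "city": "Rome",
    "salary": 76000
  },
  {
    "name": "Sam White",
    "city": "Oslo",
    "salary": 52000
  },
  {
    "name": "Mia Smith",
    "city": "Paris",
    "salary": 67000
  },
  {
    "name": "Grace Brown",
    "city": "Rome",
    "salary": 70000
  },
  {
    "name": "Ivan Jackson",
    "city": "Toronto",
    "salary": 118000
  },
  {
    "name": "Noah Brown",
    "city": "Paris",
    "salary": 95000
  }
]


Group by: city

Groups:
  Oslo: 2 people, avg salary = 168000/2 = $84000
  Paris: 2 people, avg salary = 162000/2 = $81000
  Rome: 2 people, avg salary = 146000/2 = $73000
  Toronto: 2 people, avg salary = 241000/2 = $120500

Highest average salary: Toronto ($120500)

Toronto ($120500)


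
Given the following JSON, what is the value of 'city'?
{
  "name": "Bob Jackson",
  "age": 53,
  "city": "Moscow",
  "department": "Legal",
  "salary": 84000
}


Looking up field 'city'
Value: Moscow

Moscow


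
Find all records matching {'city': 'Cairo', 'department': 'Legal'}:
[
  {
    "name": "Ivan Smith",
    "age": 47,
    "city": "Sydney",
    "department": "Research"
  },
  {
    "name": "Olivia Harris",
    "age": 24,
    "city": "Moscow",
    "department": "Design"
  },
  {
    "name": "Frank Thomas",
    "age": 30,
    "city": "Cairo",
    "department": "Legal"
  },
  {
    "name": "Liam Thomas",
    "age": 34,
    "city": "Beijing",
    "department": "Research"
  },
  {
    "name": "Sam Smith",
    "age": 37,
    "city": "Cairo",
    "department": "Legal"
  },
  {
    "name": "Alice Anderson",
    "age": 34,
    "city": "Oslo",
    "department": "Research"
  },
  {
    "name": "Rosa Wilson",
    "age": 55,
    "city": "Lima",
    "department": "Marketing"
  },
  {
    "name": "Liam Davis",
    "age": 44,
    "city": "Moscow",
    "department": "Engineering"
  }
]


Search criteria: {'city': 'Cairo', 'department': 'Legal'}

Checking 8 records:
  Ivan Smith: {city: Sydney, department: Research}
  Olivia Harris: {city: Moscow, department: Design}
  Frank Thomas: {city: Cairo, department: Legal} <-- MATCH
  Liam Thomas: {city: Beijing, department: Research}
  Sam Smith: {city: Cairo, department: Legal} <-- MATCH
  Alice Anderson: {city: Oslo, department: Research}
  Rosa Wilson: {city: Lima, department: Marketing}
  Liam Davis: {city: Moscow, department: Engineering}

Matches: ["Frank Thomas", "Sam Smith"]

["Frank Thomas", "Sam Smith"]


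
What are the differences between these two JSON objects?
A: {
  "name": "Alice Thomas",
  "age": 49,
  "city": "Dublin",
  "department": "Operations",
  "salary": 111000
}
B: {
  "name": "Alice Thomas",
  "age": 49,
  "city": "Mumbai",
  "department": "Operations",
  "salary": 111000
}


Comparing each field (in key order):
  name: same
  age: same
  city: DIFFERENT
  department: same
  salary: same
Differences:
  city: Dublin -> Mumbai

1 field(s) changed

1 change: city


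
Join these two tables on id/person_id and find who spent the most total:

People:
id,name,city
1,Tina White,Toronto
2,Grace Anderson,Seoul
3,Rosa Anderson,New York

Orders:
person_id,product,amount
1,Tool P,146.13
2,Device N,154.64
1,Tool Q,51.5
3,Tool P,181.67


Join on: people.id = orders.person_id

Joined rows:
  Tina White (Toronto) bought Tool P for $146.13
  Grace Anderson (Seoul) bought Device N for $154.64
  Tina White (Toronto) bought Tool Q for $51.5
  Rosa Anderson (New York) bought Tool P for $181.67

Total per person:
  Tina White: $197.63
  Rosa Anderson: $181.67
  Grace Anderson: $154.64

Top spender: Tina White ($197.63)

Tina White ($197.63)


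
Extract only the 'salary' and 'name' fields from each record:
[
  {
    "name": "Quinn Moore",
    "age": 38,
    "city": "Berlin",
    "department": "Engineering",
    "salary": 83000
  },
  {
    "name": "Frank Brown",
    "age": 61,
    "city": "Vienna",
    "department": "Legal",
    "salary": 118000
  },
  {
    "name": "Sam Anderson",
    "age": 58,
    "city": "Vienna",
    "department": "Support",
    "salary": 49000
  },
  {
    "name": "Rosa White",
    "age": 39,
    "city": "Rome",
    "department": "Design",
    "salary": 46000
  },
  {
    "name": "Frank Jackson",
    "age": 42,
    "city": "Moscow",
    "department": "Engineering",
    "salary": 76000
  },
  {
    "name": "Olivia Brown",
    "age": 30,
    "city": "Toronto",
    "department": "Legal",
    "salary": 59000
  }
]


Original: 6 records with fields: name, age, city, department, salary
Keep: ['salary', 'name']
Drop: ['age', 'city', 'department']
Result: 6 records, 2 fields each

[
  {
    "salary": 83000,
    "name": "Quinn Moore"
  },
  {
    "salary": 118000,
    "name": "Frank Brown"
  },
  {
    "salary": 49000,
    "name": "Sam Anderson"
  },
  {
    "salary": 46000,
    "name": "Rosa White"
  },
  {
    "salary": 76000,
    "name": "Frank Jackson"
  },
  {
    "salary": 59000,
    "name": "Olivia Brown"
  }
]


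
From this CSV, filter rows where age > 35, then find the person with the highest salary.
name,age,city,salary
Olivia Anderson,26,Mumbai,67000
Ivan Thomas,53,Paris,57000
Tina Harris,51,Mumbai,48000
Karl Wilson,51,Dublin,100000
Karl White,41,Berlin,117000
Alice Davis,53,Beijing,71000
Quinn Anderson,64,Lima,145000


Filter: age > 35
Sort by: salary (descending)

Filtered records (6):
  Quinn Anderson, age 64, salary $145000
  Karl White, age 41, salary $117000
  Karl Wilson, age 51, salary $100000
  Alice Davis, age 53, salary $71000
  Ivan Thomas, age 53, salary $57000
  Tina Harris, age 51, salary $48000

Highest salary: Quinn Anderson ($145000)

Quinn Anderson


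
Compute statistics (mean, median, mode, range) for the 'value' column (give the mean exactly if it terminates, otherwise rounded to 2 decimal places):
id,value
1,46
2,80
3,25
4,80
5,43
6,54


Data: [46, 80, 25, 80, 43, 54]
Count: 6
Sum: 328
Mean: 328/6 ≈ 54.67 (rounded to 2 decimal places)
Sorted: [25, 43, 46, 54, 80, 80]
Median: 50.0
Mode: 80 (2 times)
Range: 80 - 25 = 55
Min: 25, Max: 80

mean≈54.67, median=50.0, mode=80, range=55


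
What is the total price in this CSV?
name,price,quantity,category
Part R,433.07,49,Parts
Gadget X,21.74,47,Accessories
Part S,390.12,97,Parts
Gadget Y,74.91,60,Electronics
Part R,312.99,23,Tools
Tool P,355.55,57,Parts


Computing total price:
Values: [433.07, 21.74, 390.12, 74.91, 312.99, 355.55]
Sum = 1588.38

1588.38


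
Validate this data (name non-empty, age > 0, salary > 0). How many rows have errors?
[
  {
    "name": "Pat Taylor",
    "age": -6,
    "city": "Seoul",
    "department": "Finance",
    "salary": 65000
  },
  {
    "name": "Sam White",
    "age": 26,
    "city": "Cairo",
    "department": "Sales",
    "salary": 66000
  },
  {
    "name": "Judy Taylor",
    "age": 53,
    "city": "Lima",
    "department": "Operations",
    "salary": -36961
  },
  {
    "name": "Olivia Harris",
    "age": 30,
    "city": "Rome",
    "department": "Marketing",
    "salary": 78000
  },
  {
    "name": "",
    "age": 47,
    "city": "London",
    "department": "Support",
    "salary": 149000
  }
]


Validating 5 records:
Rules: name non-empty, age > 0, salary > 0

  Row 1 (Pat Taylor): negative age: -6
  Row 2 (Sam White): OK
  Row 3 (Judy Taylor): negative salary: -36961
  Row 4 (Olivia Harris): OK
  Row 5 (???): empty name

Total errors: 3

3 errors


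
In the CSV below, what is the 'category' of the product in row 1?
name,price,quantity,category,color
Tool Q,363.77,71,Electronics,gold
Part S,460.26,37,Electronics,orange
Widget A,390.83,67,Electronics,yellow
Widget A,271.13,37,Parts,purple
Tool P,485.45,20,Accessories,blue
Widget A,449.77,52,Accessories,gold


Query: Row 1 ('Tool Q'), column 'category'
Value: Electronics

Electronics


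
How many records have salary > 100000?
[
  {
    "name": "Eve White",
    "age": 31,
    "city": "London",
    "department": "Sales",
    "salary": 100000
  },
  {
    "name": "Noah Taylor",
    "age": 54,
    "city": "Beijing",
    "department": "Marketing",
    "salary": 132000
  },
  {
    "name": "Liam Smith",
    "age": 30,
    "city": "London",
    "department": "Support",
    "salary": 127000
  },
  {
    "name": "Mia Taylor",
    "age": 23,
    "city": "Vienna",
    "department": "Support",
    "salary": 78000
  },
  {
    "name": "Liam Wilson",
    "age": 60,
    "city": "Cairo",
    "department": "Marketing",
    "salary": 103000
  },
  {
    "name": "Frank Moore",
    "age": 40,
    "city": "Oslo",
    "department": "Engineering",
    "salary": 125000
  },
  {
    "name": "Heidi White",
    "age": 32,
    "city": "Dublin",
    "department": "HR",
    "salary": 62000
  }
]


Data: 7 records
Condition: salary > 100000

Checking each record:
  Eve White: 100000
  Noah Taylor: 132000 MATCH
  Liam Smith: 127000 MATCH
  Mia Taylor: 78000
  Liam Wilson: 103000 MATCH
  Frank Moore: 125000 MATCH
  Heidi White: 62000

Count: 4

4


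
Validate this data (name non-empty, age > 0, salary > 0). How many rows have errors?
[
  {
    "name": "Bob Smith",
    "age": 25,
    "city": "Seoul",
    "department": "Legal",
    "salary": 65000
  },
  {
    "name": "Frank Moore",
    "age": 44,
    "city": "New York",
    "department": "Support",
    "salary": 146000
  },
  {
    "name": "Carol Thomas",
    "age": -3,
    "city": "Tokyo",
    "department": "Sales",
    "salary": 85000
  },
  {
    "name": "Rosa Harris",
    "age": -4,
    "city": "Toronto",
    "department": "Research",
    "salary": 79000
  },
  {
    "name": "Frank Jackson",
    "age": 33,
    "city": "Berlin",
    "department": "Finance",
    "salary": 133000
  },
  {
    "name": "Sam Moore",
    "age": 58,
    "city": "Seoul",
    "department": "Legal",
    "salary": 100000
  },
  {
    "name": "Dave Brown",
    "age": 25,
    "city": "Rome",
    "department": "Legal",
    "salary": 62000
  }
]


Validating 7 records:
Rules: name non-empty, age > 0, salary > 0

  Row 1 (Bob Smith): OK
  Row 2 (Frank Moore): OK
  Row 3 (Carol Thomas): negative age: -3
  Row 4 (Rosa Harris): negative age: -4
  Row 5 (Frank Jackson): OK
  Row 6 (Sam Moore): OK
  Row 7 (Dave Brown): OK

Total errors: 2

2 errors


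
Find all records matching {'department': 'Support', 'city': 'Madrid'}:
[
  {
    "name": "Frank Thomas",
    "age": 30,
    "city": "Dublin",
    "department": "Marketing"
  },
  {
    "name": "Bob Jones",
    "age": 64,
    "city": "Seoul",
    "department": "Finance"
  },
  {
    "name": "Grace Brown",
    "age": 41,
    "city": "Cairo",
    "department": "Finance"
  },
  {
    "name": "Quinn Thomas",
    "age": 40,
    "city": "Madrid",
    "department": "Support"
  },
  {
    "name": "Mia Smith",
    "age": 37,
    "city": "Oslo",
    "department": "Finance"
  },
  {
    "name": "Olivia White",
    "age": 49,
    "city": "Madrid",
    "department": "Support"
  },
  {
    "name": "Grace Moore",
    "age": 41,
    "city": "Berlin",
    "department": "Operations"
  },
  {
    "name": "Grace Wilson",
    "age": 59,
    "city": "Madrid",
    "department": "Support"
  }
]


Search criteria: {'department': 'Support', 'city': 'Madrid'}

Checking 8 records:
  Frank Thomas: {department: Marketing, city: Dublin}
  Bob Jones: {department: Finance, city: Seoul}
  Grace Brown: {department: Finance, city: Cairo}
  Quinn Thomas: {department: Support, city: Madrid} <-- MATCH
  Mia Smith: {department: Finance, city: Oslo}
  Olivia White: {department: Support, city: Madrid} <-- MATCH
  Grace Moore: {department: Operations, city: Berlin}
  Grace Wilson: {department: Support, city: Madrid} <-- MATCH

Matches: ["Quinn Thomas", "Olivia White", "Grace Wilson"]

["Quinn Thomas", "Olivia White", "Grace Wilson"]


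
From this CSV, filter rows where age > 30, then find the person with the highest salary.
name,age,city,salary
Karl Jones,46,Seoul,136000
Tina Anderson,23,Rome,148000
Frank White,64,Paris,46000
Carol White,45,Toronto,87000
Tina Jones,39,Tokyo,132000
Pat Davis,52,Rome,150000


Filter: age > 30
Sort by: salary (descending)

Filtered records (5):
  Pat Davis, age 52, salary $150000
  Karl Jones, age 46, salary $136000
  Tina Jones, age 39, salary $132000
  Carol White, age 45, salary $87000
  Frank White, age 64, salary $46000

Highest salary: Pat Davis ($150000)

Pat Davis


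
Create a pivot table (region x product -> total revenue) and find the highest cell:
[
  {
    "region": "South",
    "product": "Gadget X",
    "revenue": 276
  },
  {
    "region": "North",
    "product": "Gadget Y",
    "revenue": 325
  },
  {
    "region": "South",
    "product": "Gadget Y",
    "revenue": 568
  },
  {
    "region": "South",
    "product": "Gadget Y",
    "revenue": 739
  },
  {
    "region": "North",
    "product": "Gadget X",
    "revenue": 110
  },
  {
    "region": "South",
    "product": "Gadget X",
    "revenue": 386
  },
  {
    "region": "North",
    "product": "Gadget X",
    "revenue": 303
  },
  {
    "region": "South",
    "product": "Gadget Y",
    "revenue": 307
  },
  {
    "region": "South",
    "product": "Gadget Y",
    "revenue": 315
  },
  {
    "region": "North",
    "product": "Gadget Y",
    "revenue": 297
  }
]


Pivot: region (rows) x product (columns) -> total revenue

     Gadget X      Gadget Y    
North          413           622  
South          662          1929  

Highest: South / Gadget Y = $1929

South / Gadget Y = $1929


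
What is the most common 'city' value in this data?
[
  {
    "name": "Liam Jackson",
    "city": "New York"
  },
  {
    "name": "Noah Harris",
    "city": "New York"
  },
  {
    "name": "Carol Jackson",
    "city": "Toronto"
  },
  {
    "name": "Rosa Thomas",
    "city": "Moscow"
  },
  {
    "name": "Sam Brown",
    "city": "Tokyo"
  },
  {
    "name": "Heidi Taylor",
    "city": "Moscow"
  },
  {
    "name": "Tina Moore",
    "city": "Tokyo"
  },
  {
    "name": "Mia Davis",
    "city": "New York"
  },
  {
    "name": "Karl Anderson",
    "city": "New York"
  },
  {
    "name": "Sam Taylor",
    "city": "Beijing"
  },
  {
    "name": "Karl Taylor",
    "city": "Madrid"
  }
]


Counting 'city' values across 11 records:

  New York: 4 ####
  Moscow: 2 ##
  Tokyo: 2 ##
  Toronto: 1 #
  Beijing: 1 #
  Madrid: 1 #

Most common: New York (4 times)

New York (4 times)


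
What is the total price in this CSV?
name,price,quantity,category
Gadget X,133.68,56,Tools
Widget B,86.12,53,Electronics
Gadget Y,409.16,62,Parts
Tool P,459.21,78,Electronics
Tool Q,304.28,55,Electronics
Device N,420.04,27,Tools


Computing total price:
Values: [133.68, 86.12, 409.16, 459.21, 304.28, 420.04]
Sum = 1812.49

1812.49


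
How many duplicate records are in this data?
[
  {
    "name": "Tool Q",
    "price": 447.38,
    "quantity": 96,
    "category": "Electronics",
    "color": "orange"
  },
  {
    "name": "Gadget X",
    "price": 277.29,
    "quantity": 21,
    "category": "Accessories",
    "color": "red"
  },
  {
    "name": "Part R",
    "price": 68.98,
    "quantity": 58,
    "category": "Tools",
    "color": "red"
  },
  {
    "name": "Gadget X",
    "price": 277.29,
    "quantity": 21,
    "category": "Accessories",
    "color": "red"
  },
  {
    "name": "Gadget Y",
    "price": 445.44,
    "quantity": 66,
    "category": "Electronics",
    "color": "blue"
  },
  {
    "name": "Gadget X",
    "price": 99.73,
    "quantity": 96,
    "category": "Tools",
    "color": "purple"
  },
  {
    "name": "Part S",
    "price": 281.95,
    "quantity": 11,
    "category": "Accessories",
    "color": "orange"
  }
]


Checking 7 records for duplicates:

  Row 1: Tool Q ($447.38, qty 96)
  Row 2: Gadget X ($277.29, qty 21)
  Row 3: Part R ($68.98, qty 58)
  Row 4: Gadget X ($277.29, qty 21) <-- DUPLICATE
  Row 5: Gadget Y ($445.44, qty 66)
  Row 6: Gadget X ($99.73, qty 96)
  Row 7: Part S ($281.95, qty 11)

Duplicates found: 1
Unique records: 6

1 duplicates, 6 unique


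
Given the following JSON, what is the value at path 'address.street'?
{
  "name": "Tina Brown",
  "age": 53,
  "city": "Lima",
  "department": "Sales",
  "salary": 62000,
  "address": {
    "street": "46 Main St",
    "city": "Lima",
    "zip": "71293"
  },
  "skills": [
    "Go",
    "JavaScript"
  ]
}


Query: address.street
Path: address -> street
Value: 46 Main St

46 Main St


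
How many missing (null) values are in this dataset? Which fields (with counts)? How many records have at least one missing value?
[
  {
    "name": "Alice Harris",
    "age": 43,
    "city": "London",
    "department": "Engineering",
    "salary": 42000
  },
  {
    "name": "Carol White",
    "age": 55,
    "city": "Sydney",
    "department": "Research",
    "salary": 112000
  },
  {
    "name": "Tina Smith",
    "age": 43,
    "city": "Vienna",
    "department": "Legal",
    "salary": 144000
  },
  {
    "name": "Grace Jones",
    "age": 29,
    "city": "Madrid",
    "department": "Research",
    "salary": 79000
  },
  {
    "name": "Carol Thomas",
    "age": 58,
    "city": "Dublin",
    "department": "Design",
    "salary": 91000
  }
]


Checking for missing (null) values in 5 records:

  Alice Harris: complete
  Carol White: complete
  Tina Smith: complete
  Grace Jones: complete
  Carol Thomas: complete

Per field:
  name: 0 missing
  age: 0 missing
  city: 0 missing
  department: 0 missing
  salary: 0 missing

Total missing values: 0
Records with any missing: 0

0 missing values (none); 0 incomplete records


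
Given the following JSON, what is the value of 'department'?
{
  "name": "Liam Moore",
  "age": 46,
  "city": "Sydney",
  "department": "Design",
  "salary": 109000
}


Looking up field 'department'
Value: Design

Design


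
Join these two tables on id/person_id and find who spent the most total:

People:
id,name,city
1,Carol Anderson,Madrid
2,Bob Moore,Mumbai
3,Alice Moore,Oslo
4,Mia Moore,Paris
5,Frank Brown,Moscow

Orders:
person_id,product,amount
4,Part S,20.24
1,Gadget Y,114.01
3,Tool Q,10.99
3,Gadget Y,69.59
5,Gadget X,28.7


Join on: people.id = orders.person_id

Joined rows:
  Mia Moore (Paris) bought Part S for $20.24
  Carol Anderson (Madrid) bought Gadget Y for $114.01
  Alice Moore (Oslo) bought Tool Q for $10.99
  Alice Moore (Oslo) bought Gadget Y for $69.59
  Frank Brown (Moscow) bought Gadget X for $28.7

Total per person:
  Carol Anderson: $114.01
  Alice Moore: $80.58
  Frank Brown: $28.70
  Mia Moore: $20.24

Top spender: Carol Anderson ($114.01)

Carol Anderson ($114.01)


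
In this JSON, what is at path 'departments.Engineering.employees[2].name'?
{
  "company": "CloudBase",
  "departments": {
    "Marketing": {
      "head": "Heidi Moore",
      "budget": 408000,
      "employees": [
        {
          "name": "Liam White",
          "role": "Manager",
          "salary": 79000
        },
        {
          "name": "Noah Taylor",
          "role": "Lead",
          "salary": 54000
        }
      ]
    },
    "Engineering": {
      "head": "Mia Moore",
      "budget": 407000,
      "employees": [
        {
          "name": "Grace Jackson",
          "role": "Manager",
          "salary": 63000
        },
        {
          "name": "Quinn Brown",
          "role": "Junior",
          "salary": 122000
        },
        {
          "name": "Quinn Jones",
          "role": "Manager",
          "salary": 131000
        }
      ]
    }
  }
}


Path: departments.Engineering.employees[2].name

Navigate:
  -> departments
  -> Engineering
  -> employees[2].name = 'Quinn Jones'

Quinn Jones


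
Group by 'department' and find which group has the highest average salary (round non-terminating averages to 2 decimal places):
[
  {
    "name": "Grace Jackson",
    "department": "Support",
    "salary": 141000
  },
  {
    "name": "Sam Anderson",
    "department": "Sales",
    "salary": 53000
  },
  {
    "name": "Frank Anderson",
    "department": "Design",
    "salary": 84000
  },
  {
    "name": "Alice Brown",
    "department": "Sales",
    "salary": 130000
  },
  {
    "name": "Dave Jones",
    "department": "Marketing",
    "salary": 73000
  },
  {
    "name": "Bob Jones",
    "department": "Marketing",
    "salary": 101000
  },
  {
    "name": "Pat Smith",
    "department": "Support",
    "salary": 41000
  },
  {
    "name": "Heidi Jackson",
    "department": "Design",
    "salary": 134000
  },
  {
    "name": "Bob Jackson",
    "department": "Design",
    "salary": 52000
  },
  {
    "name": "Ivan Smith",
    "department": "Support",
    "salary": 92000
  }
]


Group by: department

Groups:
  Design: 3 people, avg salary = 270000/3 = $90000
  Marketing: 2 people, avg salary = 174000/2 = $87000
  Sales: 2 people, avg salary = 183000/2 = $91500
  Support: 3 people, avg salary = 274000/3 ≈ $91333.33

Highest average salary: Sales ($91500)

Sales ($91500)


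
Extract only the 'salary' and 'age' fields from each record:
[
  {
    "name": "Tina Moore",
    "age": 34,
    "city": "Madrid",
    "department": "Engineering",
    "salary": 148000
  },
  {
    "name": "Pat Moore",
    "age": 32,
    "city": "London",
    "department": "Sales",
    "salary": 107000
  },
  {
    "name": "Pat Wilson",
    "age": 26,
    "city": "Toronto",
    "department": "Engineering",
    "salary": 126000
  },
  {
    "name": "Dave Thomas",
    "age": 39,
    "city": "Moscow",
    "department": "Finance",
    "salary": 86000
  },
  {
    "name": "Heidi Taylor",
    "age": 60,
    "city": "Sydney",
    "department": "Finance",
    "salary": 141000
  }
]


Original: 5 records with fields: name, age, city, department, salary
Keep: ['salary', 'age']
Drop: ['name', 'city', 'department']
Result: 5 records, 2 fields each

[
  {
    "salary": 148000,
    "age": 34
  },
  {
    "salary": 107000,
    "age": 32
  },
  {
    "salary": 126000,
    "age": 26
  },
  {
    "salary": 86000,
    "age": 39
  },
  {
    "salary": 141000,
    "age": 60
  }
]


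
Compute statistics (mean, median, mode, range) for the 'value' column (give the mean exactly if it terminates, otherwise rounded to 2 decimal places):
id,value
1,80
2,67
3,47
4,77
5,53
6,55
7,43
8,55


Data: [80, 67, 47, 77, 53, 55, 43, 55]
Count: 8
Sum: 477
Mean: 477/8 = 59.625
Sorted: [43, 47, 53, 55, 55, 67, 77, 80]
Median: 55.0
Mode: 55 (2 times)
Range: 80 - 43 = 37
Min: 43, Max: 80

mean=59.625, median=55.0, mode=55, range=37


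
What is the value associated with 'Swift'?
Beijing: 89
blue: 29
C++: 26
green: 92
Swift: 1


Looking up key 'Swift'
Value: 1

1


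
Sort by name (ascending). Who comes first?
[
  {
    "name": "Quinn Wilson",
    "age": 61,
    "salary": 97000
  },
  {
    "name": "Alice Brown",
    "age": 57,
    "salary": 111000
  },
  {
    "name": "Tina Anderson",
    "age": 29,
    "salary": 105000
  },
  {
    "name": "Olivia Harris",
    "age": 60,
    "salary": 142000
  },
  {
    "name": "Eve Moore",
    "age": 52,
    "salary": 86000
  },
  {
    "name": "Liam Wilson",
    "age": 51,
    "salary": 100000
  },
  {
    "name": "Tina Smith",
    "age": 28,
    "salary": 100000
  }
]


Sort by: name (ascending)

Sorted order:
  1. Alice Brown (name = Alice Brown)
  2. Eve Moore (name = Eve Moore)
  3. Liam Wilson (name = Liam Wilson)
  4. Olivia Harris (name = Olivia Harris)
  5. Quinn Wilson (name = Quinn Wilson)
  6. Tina Anderson (name = Tina Anderson)
  7. Tina Smith (name = Tina Smith)

First: Alice Brown

Alice Brown


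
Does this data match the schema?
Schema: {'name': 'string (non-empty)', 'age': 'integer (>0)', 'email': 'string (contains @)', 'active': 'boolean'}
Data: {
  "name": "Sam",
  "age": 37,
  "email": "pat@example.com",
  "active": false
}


Validating each field against schema:
  name: OK (non-empty string)
  age: OK (positive integer)
  email: OK (string with @)
  active: OK (boolean)

Result: VALID

VALID


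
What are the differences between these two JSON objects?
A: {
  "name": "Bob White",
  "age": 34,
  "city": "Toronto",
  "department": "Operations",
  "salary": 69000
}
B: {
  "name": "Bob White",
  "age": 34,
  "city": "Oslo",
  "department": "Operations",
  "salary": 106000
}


Comparing each field (in key order):
  name: same
  age: same
  city: DIFFERENT
  department: same
  salary: DIFFERENT
Differences:
  city: Toronto -> Oslo
  salary: 69000 -> 106000

2 field(s) changed

2 changes: city, salary


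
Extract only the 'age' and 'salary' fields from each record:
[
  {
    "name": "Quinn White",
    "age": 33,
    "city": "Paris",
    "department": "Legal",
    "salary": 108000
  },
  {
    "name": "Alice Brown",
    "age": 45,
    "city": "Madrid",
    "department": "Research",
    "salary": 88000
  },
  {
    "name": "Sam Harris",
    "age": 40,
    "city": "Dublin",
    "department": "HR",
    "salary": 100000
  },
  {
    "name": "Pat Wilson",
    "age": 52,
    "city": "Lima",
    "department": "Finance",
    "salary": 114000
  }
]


Original: 4 records with fields: name, age, city, department, salary
Keep: ['age', 'salary']
Drop: ['name', 'city', 'department']
Result: 4 records, 2 fields each

[
  {
    "age": 33,
    "salary": 108000
  },
  {
    "age": 45,
    "salary": 88000
  },
  {
    "age": 40,
    "salary": 100000
  },
  {
    "age": 52,
    "salary": 114000
  }
]


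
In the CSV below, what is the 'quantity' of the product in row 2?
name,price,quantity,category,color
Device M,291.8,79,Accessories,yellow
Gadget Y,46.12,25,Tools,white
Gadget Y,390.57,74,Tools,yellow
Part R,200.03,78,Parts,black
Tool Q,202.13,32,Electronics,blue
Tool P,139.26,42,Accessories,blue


Query: Row 2 ('Gadget Y'), column 'quantity'
Value: 25

25


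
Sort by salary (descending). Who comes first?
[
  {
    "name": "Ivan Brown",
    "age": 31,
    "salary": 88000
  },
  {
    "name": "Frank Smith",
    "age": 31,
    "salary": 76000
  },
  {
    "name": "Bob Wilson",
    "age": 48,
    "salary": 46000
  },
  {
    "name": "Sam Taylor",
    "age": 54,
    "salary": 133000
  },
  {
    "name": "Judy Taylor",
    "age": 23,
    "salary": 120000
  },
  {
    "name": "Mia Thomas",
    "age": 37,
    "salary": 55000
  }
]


Sort by: salary (descending)

Sorted order:
  1. Sam Taylor (salary = 133000)
  2. Judy Taylor (salary = 120000)
  3. Ivan Brown (salary = 88000)
  4. Frank Smith (salary = 76000)
  5. Mia Thomas (salary = 55000)
  6. Bob Wilson (salary = 46000)

First: Sam Taylor

Sam Taylor


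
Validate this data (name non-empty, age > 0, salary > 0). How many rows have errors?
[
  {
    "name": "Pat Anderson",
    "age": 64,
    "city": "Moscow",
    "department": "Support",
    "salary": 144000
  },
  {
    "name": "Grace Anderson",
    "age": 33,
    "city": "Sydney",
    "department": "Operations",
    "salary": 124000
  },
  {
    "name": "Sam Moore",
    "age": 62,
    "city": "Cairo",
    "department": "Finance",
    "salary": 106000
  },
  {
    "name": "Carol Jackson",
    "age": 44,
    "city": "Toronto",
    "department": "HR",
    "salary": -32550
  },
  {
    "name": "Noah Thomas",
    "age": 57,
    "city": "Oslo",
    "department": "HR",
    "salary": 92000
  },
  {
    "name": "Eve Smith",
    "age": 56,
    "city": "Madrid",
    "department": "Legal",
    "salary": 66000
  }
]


Validating 6 records:
Rules: name non-empty, age > 0, salary > 0

  Row 1 (Pat Anderson): OK
  Row 2 (Grace Anderson): OK
  Row 3 (Sam Moore): OK
  Row 4 (Carol Jackson): negative salary: -32550
  Row 5 (Noah Thomas): OK
  Row 6 (Eve Smith): OK

Total errors: 1

1 errors


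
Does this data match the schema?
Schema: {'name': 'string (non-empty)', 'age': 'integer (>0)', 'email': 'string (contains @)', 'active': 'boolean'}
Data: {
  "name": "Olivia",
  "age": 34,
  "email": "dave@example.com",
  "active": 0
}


Validating each field against schema:
  name: OK (non-empty string)
  age: OK (positive integer)
  email: OK (string with @)
  active: FAIL (0 is not a boolean)

Result: INVALID (1 error: active)

INVALID (1 error: active)


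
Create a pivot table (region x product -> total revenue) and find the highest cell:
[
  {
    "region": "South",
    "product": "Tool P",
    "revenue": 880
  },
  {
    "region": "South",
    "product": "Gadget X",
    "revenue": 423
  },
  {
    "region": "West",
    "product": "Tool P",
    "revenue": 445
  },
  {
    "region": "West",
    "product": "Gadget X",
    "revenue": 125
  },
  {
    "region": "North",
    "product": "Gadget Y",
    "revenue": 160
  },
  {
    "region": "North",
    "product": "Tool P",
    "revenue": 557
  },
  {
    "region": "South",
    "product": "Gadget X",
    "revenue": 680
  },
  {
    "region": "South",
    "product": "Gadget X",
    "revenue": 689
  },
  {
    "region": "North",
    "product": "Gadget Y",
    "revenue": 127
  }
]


Pivot: region (rows) x product (columns) -> total revenue

     Gadget X      Gadget Y      Tool P      
North            0           287           557  
South         1792             0           880  
West           125             0           445  

Highest: South / Gadget X = $1792

South / Gadget X = $1792


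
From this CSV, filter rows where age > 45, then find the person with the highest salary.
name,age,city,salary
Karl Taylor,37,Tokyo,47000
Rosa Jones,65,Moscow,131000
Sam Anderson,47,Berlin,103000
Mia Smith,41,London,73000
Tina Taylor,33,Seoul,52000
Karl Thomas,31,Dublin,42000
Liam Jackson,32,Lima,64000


Filter: age > 45
Sort by: salary (descending)

Filtered records (2):
  Rosa Jones, age 65, salary $131000
  Sam Anderson, age 47, salary $103000

Highest salary: Rosa Jones ($131000)

Rosa Jones


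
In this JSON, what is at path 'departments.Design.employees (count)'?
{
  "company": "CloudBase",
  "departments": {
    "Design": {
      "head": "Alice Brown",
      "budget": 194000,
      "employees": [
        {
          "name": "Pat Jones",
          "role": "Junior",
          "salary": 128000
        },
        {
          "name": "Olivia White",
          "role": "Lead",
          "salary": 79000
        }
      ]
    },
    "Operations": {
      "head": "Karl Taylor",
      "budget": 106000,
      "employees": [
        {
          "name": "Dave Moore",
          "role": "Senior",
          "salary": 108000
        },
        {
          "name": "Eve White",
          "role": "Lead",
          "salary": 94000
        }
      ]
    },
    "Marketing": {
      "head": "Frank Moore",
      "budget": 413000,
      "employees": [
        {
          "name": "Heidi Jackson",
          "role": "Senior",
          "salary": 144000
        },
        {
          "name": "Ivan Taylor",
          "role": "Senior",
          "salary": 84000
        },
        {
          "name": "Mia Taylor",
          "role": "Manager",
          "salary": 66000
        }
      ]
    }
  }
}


Path: departments.Design.employees (count)

Navigate:
  -> departments
  -> Design
  -> employees (array, length 2)

2


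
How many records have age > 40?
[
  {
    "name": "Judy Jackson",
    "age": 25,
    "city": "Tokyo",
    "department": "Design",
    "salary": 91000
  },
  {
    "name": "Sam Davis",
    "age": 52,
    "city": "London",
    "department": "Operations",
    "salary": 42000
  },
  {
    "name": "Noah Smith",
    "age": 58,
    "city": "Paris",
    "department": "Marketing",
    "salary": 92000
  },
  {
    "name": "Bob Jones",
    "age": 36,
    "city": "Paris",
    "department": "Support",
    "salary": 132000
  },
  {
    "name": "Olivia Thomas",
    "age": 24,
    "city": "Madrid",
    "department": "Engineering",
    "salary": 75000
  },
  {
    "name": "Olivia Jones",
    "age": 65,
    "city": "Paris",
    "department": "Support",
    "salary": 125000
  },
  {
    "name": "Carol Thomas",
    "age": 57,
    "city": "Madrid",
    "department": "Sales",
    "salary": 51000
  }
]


Data: 7 records
Condition: age > 40

Checking each record:
  Judy Jackson: 25
  Sam Davis: 52 MATCH
  Noah Smith: 58 MATCH
  Bob Jones: 36
  Olivia Thomas: 24
  Olivia Jones: 65 MATCH
  Carol Thomas: 57 MATCH

Count: 4

4


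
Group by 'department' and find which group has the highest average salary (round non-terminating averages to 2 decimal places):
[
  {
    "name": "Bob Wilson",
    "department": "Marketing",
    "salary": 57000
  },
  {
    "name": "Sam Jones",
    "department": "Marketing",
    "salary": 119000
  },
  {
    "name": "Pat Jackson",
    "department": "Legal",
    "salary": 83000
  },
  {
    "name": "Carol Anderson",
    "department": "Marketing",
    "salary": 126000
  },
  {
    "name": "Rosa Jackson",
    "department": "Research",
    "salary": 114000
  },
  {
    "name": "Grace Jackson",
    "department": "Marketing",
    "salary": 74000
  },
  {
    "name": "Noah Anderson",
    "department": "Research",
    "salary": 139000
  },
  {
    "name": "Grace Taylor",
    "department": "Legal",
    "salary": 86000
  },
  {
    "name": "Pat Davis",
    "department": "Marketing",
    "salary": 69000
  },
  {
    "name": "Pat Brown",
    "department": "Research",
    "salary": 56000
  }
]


Group by: department

Groups:
  Legal: 2 people, avg salary = 169000/2 = $84500
  Marketing: 5 people, avg salary = 445000/5 = $89000
  Research: 3 people, avg salary = 309000/3 = $103000

Highest average salary: Research ($103000)

Research ($103000)


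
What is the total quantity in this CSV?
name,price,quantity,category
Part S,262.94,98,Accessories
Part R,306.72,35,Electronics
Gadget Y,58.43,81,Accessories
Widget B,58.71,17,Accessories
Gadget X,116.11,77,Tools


Computing total quantity:
Values: [98, 35, 81, 17, 77]
Sum = 308

308


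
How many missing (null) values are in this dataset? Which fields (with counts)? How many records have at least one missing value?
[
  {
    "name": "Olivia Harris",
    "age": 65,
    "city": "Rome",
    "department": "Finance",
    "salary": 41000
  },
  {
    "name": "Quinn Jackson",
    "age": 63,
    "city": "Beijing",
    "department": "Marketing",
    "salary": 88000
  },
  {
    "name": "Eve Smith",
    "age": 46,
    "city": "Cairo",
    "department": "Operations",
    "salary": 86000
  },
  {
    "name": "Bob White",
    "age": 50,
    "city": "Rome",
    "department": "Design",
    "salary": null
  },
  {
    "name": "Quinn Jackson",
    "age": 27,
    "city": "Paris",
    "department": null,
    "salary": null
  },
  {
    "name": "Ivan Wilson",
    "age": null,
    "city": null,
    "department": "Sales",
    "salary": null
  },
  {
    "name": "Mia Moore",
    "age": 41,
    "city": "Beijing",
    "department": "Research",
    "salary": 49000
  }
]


Checking for missing (null) values in 7 records:

  Olivia Harris: complete
  Quinn Jackson: complete
  Eve Smith: complete
  Bob White: salary
  Quinn Jackson: department, salary
  Ivan Wilson: age, city, salary
  Mia Moore: complete

Per field:
  name: 0 missing
  age: 1 missing
  city: 1 missing
  department: 1 missing
  salary: 3 missing

Total missing values: 6
Records with any missing: 3

6 missing values (age: 1, city: 1, department: 1, salary: 3); 3 incomplete records


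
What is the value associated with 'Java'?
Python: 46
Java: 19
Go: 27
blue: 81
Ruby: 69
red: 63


Looking up key 'Java'
Value: 19

19
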